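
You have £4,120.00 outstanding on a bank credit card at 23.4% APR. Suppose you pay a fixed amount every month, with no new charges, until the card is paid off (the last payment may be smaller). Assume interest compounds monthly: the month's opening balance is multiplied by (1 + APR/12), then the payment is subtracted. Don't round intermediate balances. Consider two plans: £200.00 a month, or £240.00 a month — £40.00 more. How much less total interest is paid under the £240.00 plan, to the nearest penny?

£254.51

Monthly rate r = 23.4%/12 = 1.95% = 0.0195.
At £200.00/mo: n = ⌈−ln(1 − rB₀/P)/ln(1+r)⌉ = 27 payments (last £120.00); total interest = total paid − £4,120.00 = £1,200.00.
At £240.00/mo: 22 payments (last £25.49); total interest £945.49.
Interest saved = £1,200.00 − £945.49 = £254.51.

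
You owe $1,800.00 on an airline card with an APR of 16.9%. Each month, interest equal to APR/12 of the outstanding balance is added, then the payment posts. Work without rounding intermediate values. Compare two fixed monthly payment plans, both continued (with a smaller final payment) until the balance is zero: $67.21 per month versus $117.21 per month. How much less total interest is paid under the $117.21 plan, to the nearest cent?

$232.90

Monthly rate r = 16.9%/12 = 1.40833% = 0.0140833.
At $67.21/mo: n = ⌈−ln(1 − rB₀/P)/ln(1+r)⌉ = 34 payments (last $57.65); total interest = total paid − $1,800.00 = $475.58.
At $117.21/mo: 18 payments (last $50.11); total interest $242.68.
Interest saved = $475.58 − $242.68 = $232.90.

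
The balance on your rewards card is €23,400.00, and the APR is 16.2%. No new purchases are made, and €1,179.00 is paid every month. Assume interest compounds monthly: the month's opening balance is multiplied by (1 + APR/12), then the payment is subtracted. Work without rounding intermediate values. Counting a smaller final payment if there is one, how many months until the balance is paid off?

Monthly rate r = 16.2%/12 = 1.35% = 0.0135.
Recurrence: B ← B·(1+r) − €1,179.00.
Month 1: interest €315.90; balance after payment €22,536.90.
Month 2: interest €304.25; balance after payment €21,662.15.
Closed form: n = −ln(1 − rB₀/P)/ln(1+r) = −ln(0.73206)/ln(1.0135) ≈ 23.259, so the balance reaches zero during payment 24.

24 payments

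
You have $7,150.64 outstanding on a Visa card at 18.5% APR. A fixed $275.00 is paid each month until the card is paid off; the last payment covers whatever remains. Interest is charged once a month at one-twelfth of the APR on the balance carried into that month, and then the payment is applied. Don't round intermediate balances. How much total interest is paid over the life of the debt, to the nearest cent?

$2,058.03

Monthly rate r = 18.5%/12 = 1.54167% = 0.0154167.
Payoff takes n = ⌈−ln(1 − rB₀/P)/ln(1+r)⌉ = ⌈33.484⌉ = 34 payments; the last is $133.67.
Total paid = 33·$275.00 + $133.67 = $9,208.67.
Total interest = total paid − principal = $9,208.67 − $7,150.64 = $2,058.03.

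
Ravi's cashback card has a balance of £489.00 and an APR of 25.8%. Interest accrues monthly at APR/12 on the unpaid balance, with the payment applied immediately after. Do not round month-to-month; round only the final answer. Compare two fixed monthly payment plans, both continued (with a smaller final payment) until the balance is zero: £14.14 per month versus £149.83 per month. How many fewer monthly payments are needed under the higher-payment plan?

Monthly rate r = 25.8%/12 = 2.15% = 0.0215.
At £14.14/mo: n = ⌈−ln(1 − rB₀/P)/ln(1+r)⌉ = 64 payments (last £13.69); total interest = total paid − £489.00 = £415.51.
At £149.83/mo: 4 payments (last £63.33); total interest £23.82.
Payments saved = 64 − 4 = 60.

60 fewer payments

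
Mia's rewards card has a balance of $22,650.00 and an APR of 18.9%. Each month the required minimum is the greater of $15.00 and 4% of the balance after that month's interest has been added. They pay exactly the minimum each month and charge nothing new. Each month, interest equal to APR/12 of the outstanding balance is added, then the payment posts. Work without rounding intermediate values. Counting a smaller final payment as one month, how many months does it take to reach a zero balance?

195 months

Monthly rate r = 18.9%/12 = 1.575% = 0.01575.
While 4% of the post-interest balance exceeds $15.00, each month B ← (B·(1+r))·(1 − 0.04), i.e. B shrinks by the factor (1+r)·0.96 = 0.97512.
This holds for months 1–164. Entering month 165 the balance is $363.57; 4% of the post-interest balance is now below $15.00, so the flat $15.00 minimum applies from here.
From month 165 a fixed $15.00 at rate r clears $363.57 in 31 more payments. Total: 164 + 31 = 195 months.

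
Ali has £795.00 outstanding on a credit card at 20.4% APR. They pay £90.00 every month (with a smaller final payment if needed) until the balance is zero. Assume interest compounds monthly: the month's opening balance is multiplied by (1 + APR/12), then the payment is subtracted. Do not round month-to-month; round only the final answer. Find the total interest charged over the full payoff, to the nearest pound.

Monthly rate r = 20.4%/12 = 1.7% = 0.017.
Payoff takes n = ⌈−ln(1 − rB₀/P)/ln(1+r)⌉ = ⌈9.653⌉ = 10 payments; the last is £58.91.
Total paid = 9·£90.00 + £58.91 = £868.91.
Total interest = total paid − principal = £868.91 − £795.00 = £73.91.

£74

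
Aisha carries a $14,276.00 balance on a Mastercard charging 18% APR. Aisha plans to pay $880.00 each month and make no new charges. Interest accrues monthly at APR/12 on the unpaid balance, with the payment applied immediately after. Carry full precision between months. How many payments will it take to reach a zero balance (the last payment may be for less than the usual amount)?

Monthly rate r = 18%/12 = 1.5% = 0.015.
Recurrence: B ← B·(1+r) − $880.00.
Month 1: interest $214.14; balance after payment $13,610.14.
Month 2: interest $204.15; balance after payment $12,934.29.
Closed form: n = −ln(1 − rB₀/P)/ln(1+r) = −ln(0.75666)/ln(1.015) ≈ 18.729, so the balance reaches zero during payment 19.

19 payments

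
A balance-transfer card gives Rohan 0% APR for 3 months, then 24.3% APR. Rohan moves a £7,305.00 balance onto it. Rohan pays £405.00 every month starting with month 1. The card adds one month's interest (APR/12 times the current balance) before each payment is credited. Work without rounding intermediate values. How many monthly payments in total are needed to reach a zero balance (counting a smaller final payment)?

22 payments

Promo months 1–3 at r₀ = 0%/12 = 0; months 4+ at r₁ = 24.3%/12 = 0.02025.
After month 3 (no interest yet): B = £7,305.00 − 3·£405.00 = £6,090.00.
Then at r₁ with £405.00/mo: n₂ = −ln(1 − r₁·B/P)/ln(1+r₁) ≈ 18.11 → 19 more payments.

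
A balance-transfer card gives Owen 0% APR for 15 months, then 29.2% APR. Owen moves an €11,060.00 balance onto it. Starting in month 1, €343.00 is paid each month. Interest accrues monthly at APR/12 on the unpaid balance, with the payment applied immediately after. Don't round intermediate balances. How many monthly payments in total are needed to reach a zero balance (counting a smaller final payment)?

38 months

Promo months 1–15 at r₀ = 0%/12 = 0; months 16+ at r₁ = 29.2%/12 = 0.0243333.
After month 15 (no interest yet): B = €11,060.00 − 15·€343.00 = €5,915.00.
Then at r₁ with €343.00/mo: n₂ = −ln(1 − r₁·B/P)/ln(1+r₁) ≈ 22.63 → 23 more payments.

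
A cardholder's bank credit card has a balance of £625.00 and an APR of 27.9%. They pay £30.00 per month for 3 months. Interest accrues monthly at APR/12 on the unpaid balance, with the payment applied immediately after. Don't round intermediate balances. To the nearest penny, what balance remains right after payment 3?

Monthly rate r = 27.9%/12 = 2.325% = 0.02325.
Each month: B ← B·(1+r) − £30.00.
Month 1: interest £14.53; balance after payment £609.53.
Month 2: interest £14.17; balance after payment £593.70.
Month 3: interest £13.80; balance after payment £577.51.

£577.51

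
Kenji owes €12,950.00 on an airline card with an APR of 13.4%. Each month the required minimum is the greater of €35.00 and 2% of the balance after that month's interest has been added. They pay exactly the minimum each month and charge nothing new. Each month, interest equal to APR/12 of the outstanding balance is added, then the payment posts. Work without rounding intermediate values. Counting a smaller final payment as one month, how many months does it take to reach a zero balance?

294 months

Monthly rate r = 13.4%/12 = 1.11667% = 0.0111667.
While 2% of the post-interest balance exceeds €35.00, each month B ← (B·(1+r))·(1 − 0.02), i.e. B shrinks by the factor (1+r)·0.98 = 0.99094.
This holds for months 1–222. Entering month 223 the balance is €1,718.34; 2% of the post-interest balance is now below €35.00, so the flat €35.00 minimum applies from here.
From month 223 a fixed €35.00 at rate r clears €1,718.34 in 72 more payments. Total: 222 + 72 = 294 months.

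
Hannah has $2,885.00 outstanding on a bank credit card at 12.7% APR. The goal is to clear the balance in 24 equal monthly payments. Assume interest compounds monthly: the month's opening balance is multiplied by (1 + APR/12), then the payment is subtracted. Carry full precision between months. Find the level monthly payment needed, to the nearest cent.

$136.75

Monthly rate r = 12.7%/12 = 1.05833% = 0.0105833.
Level-payment amortization: P = B₀·r / (1 − (1+r)^(−n)) = 2885.00·0.0105833 / (1 − 1.01058^(−24)).
Denominator 1 − (1+r)^(−24) = 0.223272211.
P = 30.5329 / 0.223272211 ≈ 136.75.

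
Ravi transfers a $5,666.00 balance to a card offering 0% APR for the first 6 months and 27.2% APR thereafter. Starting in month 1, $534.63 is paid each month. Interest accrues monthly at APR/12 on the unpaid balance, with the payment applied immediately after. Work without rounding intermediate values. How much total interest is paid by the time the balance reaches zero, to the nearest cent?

$167.56

Promo months 1–6 at r₀ = 0%/12 = 0; months 7+ at r₁ = 27.2%/12 = 0.0226667.
After month 6 (no interest yet): B = $5,666.00 − 6·$534.63 = $2,458.22.
Then at r₁ with $534.63/mo: n₂ = −ln(1 − r₁·B/P)/ln(1+r₁) ≈ 4.91 → 5 more payments.
Total paid = 10·$534.63 + $487.26 = $5,833.56; interest = $5,833.56 − $5,666.00 = $167.56.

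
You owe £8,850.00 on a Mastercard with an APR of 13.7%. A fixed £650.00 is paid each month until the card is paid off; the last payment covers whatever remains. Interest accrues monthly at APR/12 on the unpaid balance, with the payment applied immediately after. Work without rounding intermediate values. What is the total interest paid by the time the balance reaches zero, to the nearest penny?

£823.79

Monthly rate r = 13.7%/12 = 1.14167% = 0.0114167.
Payoff takes n = ⌈−ln(1 − rB₀/P)/ln(1+r)⌉ = ⌈14.882⌉ = 15 payments; the last is £573.79.
Total paid = 14·£650.00 + £573.79 = £9,673.79.
Total interest = total paid − principal = £9,673.79 − £8,850.00 = £823.79.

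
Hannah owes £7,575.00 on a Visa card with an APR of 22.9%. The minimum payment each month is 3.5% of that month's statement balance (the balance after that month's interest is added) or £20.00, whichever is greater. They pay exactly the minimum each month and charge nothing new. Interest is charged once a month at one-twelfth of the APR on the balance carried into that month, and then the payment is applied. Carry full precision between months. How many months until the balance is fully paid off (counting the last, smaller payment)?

Monthly rate r = 22.9%/12 = 1.90833% = 0.0190833.
While 3.5% of the post-interest balance exceeds £20.00, each month B ← (B·(1+r))·(1 − 0.035), i.e. B shrinks by the factor (1+r)·0.965 = 0.98342.
This holds for months 1–156. Entering month 157 the balance is £557.64; 3.5% of the post-interest balance is now below £20.00, so the flat £20.00 minimum applies from here.
From month 157 a fixed £20.00 at rate r clears £557.64 in 41 more payments. Total: 156 + 41 = 197 months.

197 months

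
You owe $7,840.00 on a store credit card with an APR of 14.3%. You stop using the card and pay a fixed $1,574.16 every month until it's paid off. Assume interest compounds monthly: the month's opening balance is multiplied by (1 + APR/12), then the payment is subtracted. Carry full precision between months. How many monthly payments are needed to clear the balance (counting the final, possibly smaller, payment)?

6 payments

Monthly rate r = 14.3%/12 = 1.19167% = 0.0119167.
Recurrence: B ← B·(1+r) − $1,574.16.
Month 1: interest $93.43; balance after payment $6,359.27.
Month 2: interest $75.78; balance after payment $4,860.89.
Month 3: interest $57.93; balance after payment $3,344.65.
Month 4: interest $39.86; balance after payment $1,810.35.
Month 5: interest $21.57; balance after payment $257.76.
Month 6: interest $3.07; balance after payment $0.00.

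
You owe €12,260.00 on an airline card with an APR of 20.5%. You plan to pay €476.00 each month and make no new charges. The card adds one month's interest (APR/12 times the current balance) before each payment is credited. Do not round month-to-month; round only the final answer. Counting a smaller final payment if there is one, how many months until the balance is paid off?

35 months

Monthly rate r = 20.5%/12 = 1.70833% = 0.0170833.
Recurrence: B ← B·(1+r) − €476.00.
Month 1: interest €209.44; balance after payment €11,993.44.
Month 2: interest €204.89; balance after payment €11,722.33.
Closed form: n = −ln(1 − rB₀/P)/ln(1+r) = −ln(0.56)/ln(1.01708) ≈ 34.230, so the balance reaches zero during payment 35.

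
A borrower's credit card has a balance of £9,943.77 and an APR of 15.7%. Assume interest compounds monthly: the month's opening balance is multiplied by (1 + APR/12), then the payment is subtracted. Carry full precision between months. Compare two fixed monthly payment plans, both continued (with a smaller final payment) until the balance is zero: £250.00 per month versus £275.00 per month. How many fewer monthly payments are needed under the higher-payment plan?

Monthly rate r = 15.7%/12 = 1.30833% = 0.0130833.
At £250.00/mo: n = ⌈−ln(1 − rB₀/P)/ln(1+r)⌉ = 57 payments (last £132.50); total interest = total paid − £9,943.77 = £4,188.73.
At £275.00/mo: 50 payments (last £80.45); total interest £3,611.68.
Payments saved = 57 − 50 = 7.

7 fewer payments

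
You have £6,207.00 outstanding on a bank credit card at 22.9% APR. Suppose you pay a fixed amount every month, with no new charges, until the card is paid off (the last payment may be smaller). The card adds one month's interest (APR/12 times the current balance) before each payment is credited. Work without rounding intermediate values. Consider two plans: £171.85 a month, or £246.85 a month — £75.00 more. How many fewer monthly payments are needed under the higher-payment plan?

27 fewer payments

Monthly rate r = 22.9%/12 = 1.90833% = 0.0190833.
At £171.85/mo: n = ⌈−ln(1 − rB₀/P)/ln(1+r)⌉ = 62 payments (last £142.96); total interest = total paid − £6,207.00 = £4,418.81.
At £246.85/mo: 35 payments (last £143.07); total interest £2,328.97.
Payments saved = 62 − 35 = 27.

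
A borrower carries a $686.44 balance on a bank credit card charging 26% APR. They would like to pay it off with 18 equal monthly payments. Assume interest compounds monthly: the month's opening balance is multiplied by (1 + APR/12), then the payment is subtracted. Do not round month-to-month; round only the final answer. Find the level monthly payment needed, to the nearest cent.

$46.46

Monthly rate r = 26%/12 = 2.16667% = 0.0216667.
Level-payment amortization: P = B₀·r / (1 − (1+r)^(−n)) = 686.44·0.0216667 / (1 − 1.02167^(−18)).
Denominator 1 − (1+r)^(−18) = 0.320117339.
P = 14.8729 / 0.320117339 ≈ 46.46.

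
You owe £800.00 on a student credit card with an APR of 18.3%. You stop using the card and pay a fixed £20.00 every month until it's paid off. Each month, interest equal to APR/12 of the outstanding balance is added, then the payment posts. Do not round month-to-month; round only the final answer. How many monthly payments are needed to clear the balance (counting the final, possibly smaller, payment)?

63 months

Monthly rate r = 18.3%/12 = 1.525% = 0.01525.
Recurrence: B ← B·(1+r) − £20.00.
Month 1: interest £12.20; balance after payment £792.20.
Month 2: interest £12.08; balance after payment £784.28.
Closed form: n = −ln(1 − rB₀/P)/ln(1+r) = −ln(0.39)/ln(1.01525) ≈ 62.214, so the balance reaches zero during payment 63.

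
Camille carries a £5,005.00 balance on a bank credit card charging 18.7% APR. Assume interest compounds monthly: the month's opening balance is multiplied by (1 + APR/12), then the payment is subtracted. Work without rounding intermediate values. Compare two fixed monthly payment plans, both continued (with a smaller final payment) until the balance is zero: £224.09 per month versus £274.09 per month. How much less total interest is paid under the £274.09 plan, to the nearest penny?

Monthly rate r = 18.7%/12 = 1.55833% = 0.0155833.
At £224.09/mo: n = ⌈−ln(1 − rB₀/P)/ln(1+r)⌉ = 28 payments (last £149.40); total interest = total paid − £5,005.00 = £1,194.83.
At £274.09/mo: 22 payments (last £180.02); total interest £930.91.
Interest saved = £1,194.83 − £930.91 = £263.92.

£263.92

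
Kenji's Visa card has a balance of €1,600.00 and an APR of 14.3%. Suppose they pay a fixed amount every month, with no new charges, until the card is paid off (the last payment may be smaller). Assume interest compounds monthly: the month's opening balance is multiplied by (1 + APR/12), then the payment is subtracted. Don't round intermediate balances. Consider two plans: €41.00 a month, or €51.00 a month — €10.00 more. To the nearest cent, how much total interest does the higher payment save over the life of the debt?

Monthly rate r = 14.3%/12 = 1.19167% = 0.0119167.
At €41.00/mo: n = ⌈−ln(1 − rB₀/P)/ln(1+r)⌉ = 53 payments (last €33.13); total interest = total paid − €1,600.00 = €565.13.
At €51.00/mo: 40 payments (last €26.65); total interest €415.65.
Interest saved = €565.13 − €415.65 = €149.48.

€149.48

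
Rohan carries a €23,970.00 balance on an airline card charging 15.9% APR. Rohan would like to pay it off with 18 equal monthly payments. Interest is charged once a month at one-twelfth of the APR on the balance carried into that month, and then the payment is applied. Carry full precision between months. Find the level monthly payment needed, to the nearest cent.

Monthly rate r = 15.9%/12 = 1.325% = 0.01325.
Level-payment amortization: P = B₀·r / (1 − (1+r)^(−n)) = 23970.00·0.01325 / (1 − 1.01325^(−18)).
Denominator 1 − (1+r)^(−18) = 0.210956445.
P = 317.602 / 0.210956445 ≈ 1505.54.

€1,505.54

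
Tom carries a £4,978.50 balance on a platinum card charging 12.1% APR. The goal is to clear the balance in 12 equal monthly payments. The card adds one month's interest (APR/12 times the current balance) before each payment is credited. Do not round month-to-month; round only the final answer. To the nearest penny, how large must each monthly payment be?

Monthly rate r = 12.1%/12 = 1.00833% = 0.0100833.
Level-payment amortization: P = B₀·r / (1 − (1+r)^(−n)) = 4978.50·0.0100833 / (1 − 1.01008^(−12)).
Denominator 1 − (1+r)^(−12) = 0.113428966.
P = 50.1999 / 0.113428966 ≈ 442.57.

£442.57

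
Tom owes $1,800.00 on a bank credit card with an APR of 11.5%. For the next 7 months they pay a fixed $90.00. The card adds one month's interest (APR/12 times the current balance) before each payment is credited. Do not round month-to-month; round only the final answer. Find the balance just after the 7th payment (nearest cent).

$1,275.87

Monthly rate r = 11.5%/12 = 0.958333% = 0.00958333.
Each month: B ← B·(1+r) − $90.00.
Month 1: interest $17.25; balance after payment $1,727.25.
Month 2: interest $16.55; balance after payment $1,653.80.
Month 3: interest $15.85; balance after payment $1,579.65.
Month 4: interest $15.14; balance after payment $1,504.79.
Month 5: interest $14.42; balance after payment $1,429.21.
Month 6: interest $13.70; balance after payment $1,352.91.
Month 7: interest $12.97; balance after payment $1,275.87.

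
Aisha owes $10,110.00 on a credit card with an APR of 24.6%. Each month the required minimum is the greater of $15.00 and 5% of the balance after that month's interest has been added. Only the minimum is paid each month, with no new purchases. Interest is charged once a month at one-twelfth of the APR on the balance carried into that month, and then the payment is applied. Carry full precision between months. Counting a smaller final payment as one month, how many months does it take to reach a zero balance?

Monthly rate r = 24.6%/12 = 2.05% = 0.0205.
While 5% of the post-interest balance exceeds $15.00, each month B ← (B·(1+r))·(1 − 0.05), i.e. B shrinks by the factor (1+r)·0.95 = 0.96947.
This holds for months 1–115. Entering month 116 the balance is $286.06; 5% of the post-interest balance is now below $15.00, so the flat $15.00 minimum applies from here.
From month 116 a fixed $15.00 at rate r clears $286.06 in 25 more payments. Total: 115 + 25 = 140 months.

140 months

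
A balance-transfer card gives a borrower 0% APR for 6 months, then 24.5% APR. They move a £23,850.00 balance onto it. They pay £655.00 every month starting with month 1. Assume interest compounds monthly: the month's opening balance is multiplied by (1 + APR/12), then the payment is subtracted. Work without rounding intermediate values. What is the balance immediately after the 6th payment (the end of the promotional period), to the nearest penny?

Promo months 1–6 at r₀ = 0%/12 = 0; months 7+ at r₁ = 24.5%/12 = 0.0204167.
After month 6 (no interest yet): B = £23,850.00 − 6·£655.00 = £19,920.00.

£19,920.00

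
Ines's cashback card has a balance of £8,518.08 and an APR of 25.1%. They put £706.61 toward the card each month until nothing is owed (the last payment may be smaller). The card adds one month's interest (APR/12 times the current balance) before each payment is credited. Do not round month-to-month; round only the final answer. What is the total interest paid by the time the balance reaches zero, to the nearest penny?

£1,399.85

Monthly rate r = 25.1%/12 = 2.09167% = 0.0209167.
Payoff takes n = ⌈−ln(1 − rB₀/P)/ln(1+r)⌉ = ⌈14.036⌉ = 15 payments; the last is £25.39.
Total paid = 14·£706.61 + £25.39 = £9,917.93.
Total interest = total paid − principal = £9,917.93 − £8,518.08 = £1,399.85.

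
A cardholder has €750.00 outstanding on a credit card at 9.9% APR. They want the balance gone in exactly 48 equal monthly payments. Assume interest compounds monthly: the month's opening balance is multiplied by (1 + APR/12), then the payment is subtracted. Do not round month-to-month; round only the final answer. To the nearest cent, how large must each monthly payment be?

€18.99

Monthly rate r = 9.9%/12 = 0.825% = 0.00825.
Level-payment amortization: P = B₀·r / (1 − (1+r)^(−n)) = 750.00·0.00825 / (1 − 1.00825^(−48)).
Denominator 1 − (1+r)^(−48) = 0.325899068.
P = 6.1875 / 0.325899068 ≈ 18.99.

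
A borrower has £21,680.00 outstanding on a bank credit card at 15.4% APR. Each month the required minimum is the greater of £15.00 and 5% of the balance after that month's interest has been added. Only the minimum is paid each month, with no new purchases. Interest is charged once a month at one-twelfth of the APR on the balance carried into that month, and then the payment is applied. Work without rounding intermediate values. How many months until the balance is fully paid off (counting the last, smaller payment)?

Monthly rate r = 15.4%/12 = 1.28333% = 0.0128333.
While 5% of the post-interest balance exceeds £15.00, each month B ← (B·(1+r))·(1 − 0.05), i.e. B shrinks by the factor (1+r)·0.95 = 0.96219.
This holds for months 1–112. Entering month 113 the balance is £289.31; 5% of the post-interest balance is now below £15.00, so the flat £15.00 minimum applies from here.
From month 113 a fixed £15.00 at rate r clears £289.31 in 23 more payments. Total: 112 + 23 = 135 months.

135 months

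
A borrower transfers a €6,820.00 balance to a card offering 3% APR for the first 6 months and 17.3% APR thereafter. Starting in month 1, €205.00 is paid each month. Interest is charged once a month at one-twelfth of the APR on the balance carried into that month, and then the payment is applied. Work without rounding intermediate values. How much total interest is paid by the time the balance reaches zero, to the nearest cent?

€1,721.90

Promo months 1–6 at r₀ = 3%/12 = 0.0025; months 7+ at r₁ = 17.3%/12 = 0.0144167.
After month 6: iterate B ← B·(1+r₀) − €205.00 for 6 months → €5,685.23.
Then at r₁ with €205.00/mo: n₂ = −ln(1 − r₁·B/P)/ln(1+r₁) ≈ 35.67 → 36 more payments.
Total paid = 41·€205.00 + €136.90 = €8,541.90; interest = €8,541.90 − €6,820.00 = €1,721.90.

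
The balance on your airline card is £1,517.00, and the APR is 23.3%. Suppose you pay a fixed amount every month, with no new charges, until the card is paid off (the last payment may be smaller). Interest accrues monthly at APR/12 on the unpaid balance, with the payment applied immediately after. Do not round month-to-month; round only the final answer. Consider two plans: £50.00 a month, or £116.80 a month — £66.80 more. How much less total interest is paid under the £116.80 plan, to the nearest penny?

Monthly rate r = 23.3%/12 = 1.94167% = 0.0194167.
At £50.00/mo: n = ⌈−ln(1 − rB₀/P)/ln(1+r)⌉ = 47 payments (last £12.58); total interest = total paid − £1,517.00 = £795.58.
At £116.80/mo: 16 payments (last £13.11); total interest £248.11.
Interest saved = £795.58 − £248.11 = £547.47.

£547.47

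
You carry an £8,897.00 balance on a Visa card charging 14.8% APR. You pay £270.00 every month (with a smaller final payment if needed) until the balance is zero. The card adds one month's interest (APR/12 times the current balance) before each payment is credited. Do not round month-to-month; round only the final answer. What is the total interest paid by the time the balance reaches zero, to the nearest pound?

£2,592

Monthly rate r = 14.8%/12 = 1.23333% = 0.0123333.
Payoff takes n = ⌈−ln(1 − rB₀/P)/ln(1+r)⌉ = ⌈42.549⌉ = 43 payments; the last is £148.61.
Total paid = 42·£270.00 + £148.61 = £11,488.61.
Total interest = total paid − principal = £11,488.61 − £8,897.00 = £2,591.61.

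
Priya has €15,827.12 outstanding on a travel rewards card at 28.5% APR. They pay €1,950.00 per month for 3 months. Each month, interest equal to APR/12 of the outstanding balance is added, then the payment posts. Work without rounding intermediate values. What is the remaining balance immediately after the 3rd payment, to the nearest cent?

Monthly rate r = 28.5%/12 = 2.375% = 0.02375.
Each month: B ← B·(1+r) − €1,950.00.
Month 1: interest €375.89; balance after payment €14,253.01.
Month 2: interest €338.51; balance after payment €12,641.52.
Month 3: interest €300.24; balance after payment €10,991.76.

€10,991.76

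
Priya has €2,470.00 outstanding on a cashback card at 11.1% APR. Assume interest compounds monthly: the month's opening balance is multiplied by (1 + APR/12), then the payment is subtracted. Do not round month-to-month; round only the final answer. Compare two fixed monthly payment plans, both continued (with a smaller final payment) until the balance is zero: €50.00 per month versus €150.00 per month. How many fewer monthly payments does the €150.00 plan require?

49 fewer payments

Monthly rate r = 11.1%/12 = 0.925% = 0.00925.
At €50.00/mo: n = ⌈−ln(1 − rB₀/P)/ln(1+r)⌉ = 67 payments (last €15.58); total interest = total paid − €2,470.00 = €845.58.
At €150.00/mo: 18 payments (last €142.11); total interest €222.11.
Payments saved = 67 − 18 = 49.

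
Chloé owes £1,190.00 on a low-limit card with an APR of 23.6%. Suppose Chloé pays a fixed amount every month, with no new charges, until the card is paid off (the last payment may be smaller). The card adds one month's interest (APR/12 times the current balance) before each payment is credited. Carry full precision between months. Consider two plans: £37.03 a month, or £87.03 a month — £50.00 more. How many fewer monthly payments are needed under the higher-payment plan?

35 fewer payments

Monthly rate r = 23.6%/12 = 1.96667% = 0.0196667.
At £37.03/mo: n = ⌈−ln(1 − rB₀/P)/ln(1+r)⌉ = 52 payments (last £12.32); total interest = total paid − £1,190.00 = £710.85.
At £87.03/mo: 17 payments (last £7.25); total interest £209.73.
Payments saved = 52 − 17 = 35.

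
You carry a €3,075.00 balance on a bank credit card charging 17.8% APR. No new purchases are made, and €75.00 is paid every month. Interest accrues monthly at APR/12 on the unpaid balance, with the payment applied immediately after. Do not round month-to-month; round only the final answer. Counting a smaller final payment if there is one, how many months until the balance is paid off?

Monthly rate r = 17.8%/12 = 1.48333% = 0.0148333.
Recurrence: B ← B·(1+r) − €75.00.
Month 1: interest €45.61; balance after payment €3,045.61.
Month 2: interest €45.18; balance after payment €3,015.79.
Closed form: n = −ln(1 − rB₀/P)/ln(1+r) = −ln(0.39183)/ln(1.01483) ≈ 63.630, so the balance reaches zero during payment 64.

64 payments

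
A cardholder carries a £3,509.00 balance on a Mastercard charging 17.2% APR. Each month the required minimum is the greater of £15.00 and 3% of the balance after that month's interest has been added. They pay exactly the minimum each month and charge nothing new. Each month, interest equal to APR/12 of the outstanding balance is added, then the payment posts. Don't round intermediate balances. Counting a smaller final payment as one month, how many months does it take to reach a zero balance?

166 months

Monthly rate r = 17.2%/12 = 1.43333% = 0.0143333.
While 3% of the post-interest balance exceeds £15.00, each month B ← (B·(1+r))·(1 − 0.03), i.e. B shrinks by the factor (1+r)·0.97 = 0.9839.
This holds for months 1–121. Entering month 122 the balance is £492.52; 3% of the post-interest balance is now below £15.00, so the flat £15.00 minimum applies from here.
From month 122 a fixed £15.00 at rate r clears £492.52 in 45 more payments. Total: 121 + 45 = 166 months.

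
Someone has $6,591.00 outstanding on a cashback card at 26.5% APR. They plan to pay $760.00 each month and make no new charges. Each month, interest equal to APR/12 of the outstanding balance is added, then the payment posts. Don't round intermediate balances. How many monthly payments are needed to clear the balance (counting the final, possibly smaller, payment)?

Monthly rate r = 26.5%/12 = 2.20833% = 0.0220833.
Recurrence: B ← B·(1+r) − $760.00.
Month 1: interest $145.55; balance after payment $5,976.55.
Month 2: interest $131.98; balance after payment $5,348.53.
Closed form: n = −ln(1 − rB₀/P)/ln(1+r) = −ln(0.80849)/ln(1.02208) ≈ 9.733, so the balance reaches zero during payment 10.

10 months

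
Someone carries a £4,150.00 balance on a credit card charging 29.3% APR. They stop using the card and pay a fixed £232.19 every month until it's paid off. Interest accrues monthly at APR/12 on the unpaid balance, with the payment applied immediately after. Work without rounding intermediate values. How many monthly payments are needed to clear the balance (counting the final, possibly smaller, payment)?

Monthly rate r = 29.3%/12 = 2.44167% = 0.0244167.
Recurrence: B ← B·(1+r) − £232.19.
Month 1: interest £101.33; balance after payment £4,019.14.
Month 2: interest £98.13; balance after payment £3,885.08.
Closed form: n = −ln(1 − rB₀/P)/ln(1+r) = −ln(0.56359)/ln(1.02442) ≈ 23.770, so the balance reaches zero during payment 24.

24 payments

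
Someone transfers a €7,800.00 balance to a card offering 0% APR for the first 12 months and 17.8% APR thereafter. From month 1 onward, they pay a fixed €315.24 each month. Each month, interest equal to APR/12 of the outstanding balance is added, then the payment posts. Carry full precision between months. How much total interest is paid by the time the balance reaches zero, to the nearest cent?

Promo months 1–12 at r₀ = 0%/12 = 0; months 13+ at r₁ = 17.8%/12 = 0.0148333.
After month 12 (no interest yet): B = €7,800.00 − 12·€315.24 = €4,017.12.
Then at r₁ with €315.24/mo: n₂ = −ln(1 − r₁·B/P)/ln(1+r₁) ≈ 14.23 → 15 more payments.
Total paid = 26·€315.24 + €72.62 = €8,268.86; interest = €8,268.86 − €7,800.00 = €468.86.

€468.86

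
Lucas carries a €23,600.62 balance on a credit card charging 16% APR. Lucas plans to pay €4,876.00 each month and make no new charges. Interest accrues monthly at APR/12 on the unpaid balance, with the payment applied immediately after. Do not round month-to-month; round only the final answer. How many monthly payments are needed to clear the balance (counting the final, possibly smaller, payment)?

Monthly rate r = 16%/12 = 1.33333% = 0.0133333.
Recurrence: B ← B·(1+r) − €4,876.00.
Month 1: interest €314.67; balance after payment €19,039.29.
Month 2: interest €253.86; balance after payment €14,417.15.
Month 3: interest €192.23; balance after payment €9,733.38.
Month 4: interest €129.78; balance after payment €4,987.16.
Month 5: interest €66.50; balance after payment €177.65.
Month 6: interest €2.37; balance after payment €0.00.

6 months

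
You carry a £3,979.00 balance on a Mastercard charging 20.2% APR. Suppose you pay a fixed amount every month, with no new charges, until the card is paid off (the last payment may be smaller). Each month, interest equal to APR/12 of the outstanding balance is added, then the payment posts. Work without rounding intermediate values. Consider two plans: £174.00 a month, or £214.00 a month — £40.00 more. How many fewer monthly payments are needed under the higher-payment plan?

7 fewer payments

Monthly rate r = 20.2%/12 = 1.68333% = 0.0168333.
At £174.00/mo: n = ⌈−ln(1 − rB₀/P)/ln(1+r)⌉ = 30 payments (last £20.31); total interest = total paid − £3,979.00 = £1,087.31.
At £214.00/mo: 23 payments (last £104.99); total interest £833.99.
Payments saved = 30 − 23 = 7.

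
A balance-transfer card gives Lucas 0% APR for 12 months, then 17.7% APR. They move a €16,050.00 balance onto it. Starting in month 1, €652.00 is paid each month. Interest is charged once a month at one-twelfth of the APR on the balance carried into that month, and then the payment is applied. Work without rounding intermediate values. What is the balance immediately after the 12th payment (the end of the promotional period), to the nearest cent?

Promo months 1–12 at r₀ = 0%/12 = 0; months 13+ at r₁ = 17.7%/12 = 0.01475.
After month 12 (no interest yet): B = €16,050.00 − 12·€652.00 = €8,226.00.

€8,226.00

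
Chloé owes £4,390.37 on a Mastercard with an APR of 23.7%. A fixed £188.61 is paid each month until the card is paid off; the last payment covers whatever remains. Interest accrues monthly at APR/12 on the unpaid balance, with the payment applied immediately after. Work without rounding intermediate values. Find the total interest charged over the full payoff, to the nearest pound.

£1,548

Monthly rate r = 23.7%/12 = 1.975% = 0.01975.
Payoff takes n = ⌈−ln(1 − rB₀/P)/ln(1+r)⌉ = ⌈31.481⌉ = 32 payments; the last is £91.16.
Total paid = 31·£188.61 + £91.16 = £5,938.07.
Total interest = total paid − principal = £5,938.07 − £4,390.37 = £1,547.70.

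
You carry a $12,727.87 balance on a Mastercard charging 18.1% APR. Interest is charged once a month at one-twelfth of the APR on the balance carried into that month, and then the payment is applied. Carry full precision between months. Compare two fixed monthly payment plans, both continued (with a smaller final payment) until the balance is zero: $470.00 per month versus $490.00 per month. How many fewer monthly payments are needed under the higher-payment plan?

2 fewer payments

Monthly rate r = 18.1%/12 = 1.50833% = 0.0150833.
At $470.00/mo: n = ⌈−ln(1 − rB₀/P)/ln(1+r)⌉ = 36 payments (last $33.51); total interest = total paid − $12,727.87 = $3,755.64.
At $490.00/mo: 34 payments (last $105.58); total interest $3,547.71.
Payments saved = 36 − 34 = 2.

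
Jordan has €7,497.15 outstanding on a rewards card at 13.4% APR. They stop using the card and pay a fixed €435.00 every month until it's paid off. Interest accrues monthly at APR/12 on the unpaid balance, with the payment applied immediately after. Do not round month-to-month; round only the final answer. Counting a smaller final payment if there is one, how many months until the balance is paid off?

Monthly rate r = 13.4%/12 = 1.11667% = 0.0111667.
Recurrence: B ← B·(1+r) − €435.00.
Month 1: interest €83.72; balance after payment €7,145.87.
Month 2: interest €79.80; balance after payment €6,790.66.
Closed form: n = −ln(1 − rB₀/P)/ln(1+r) = −ln(0.80754)/ln(1.01117) ≈ 19.249, so the balance reaches zero during payment 20.

20 payments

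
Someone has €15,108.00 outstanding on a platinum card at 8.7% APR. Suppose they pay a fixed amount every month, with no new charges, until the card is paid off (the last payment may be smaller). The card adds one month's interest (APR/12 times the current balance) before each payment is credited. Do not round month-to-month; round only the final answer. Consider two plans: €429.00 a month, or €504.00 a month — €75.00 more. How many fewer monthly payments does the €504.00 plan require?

7 fewer payments

Monthly rate r = 8.7%/12 = 0.725% = 0.00725.
At €429.00/mo: n = ⌈−ln(1 − rB₀/P)/ln(1+r)⌉ = 41 payments (last €347.60); total interest = total paid − €15,108.00 = €2,399.60.
At €504.00/mo: 34 payments (last €464.37); total interest €1,988.37.
Payments saved = 41 − 34 = 7.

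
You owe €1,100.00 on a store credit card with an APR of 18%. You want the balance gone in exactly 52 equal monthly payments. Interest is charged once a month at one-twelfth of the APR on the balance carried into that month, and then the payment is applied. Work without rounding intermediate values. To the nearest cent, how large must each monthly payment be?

Monthly rate r = 18%/12 = 1.5% = 0.015.
Level-payment amortization: P = B₀·r / (1 − (1+r)^(−n)) = 1100.00·0.015 / (1 − 1.015^(−52)).
Denominator 1 − (1+r)^(−52) = 0.538931128.
P = 16.5 / 0.538931128 ≈ 30.62.

€30.62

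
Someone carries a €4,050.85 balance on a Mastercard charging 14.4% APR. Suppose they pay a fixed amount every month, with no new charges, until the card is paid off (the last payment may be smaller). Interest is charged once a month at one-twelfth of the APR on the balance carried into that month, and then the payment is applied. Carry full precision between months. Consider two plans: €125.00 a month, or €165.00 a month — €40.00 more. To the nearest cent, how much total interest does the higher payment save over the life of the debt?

Monthly rate r = 14.4%/12 = 1.2% = 0.012.
At €125.00/mo: n = ⌈−ln(1 − rB₀/P)/ln(1+r)⌉ = 42 payments (last €35.71); total interest = total paid − €4,050.85 = €1,109.86.
At €165.00/mo: 30 payments (last €42.68); total interest €776.83.
Interest saved = €1,109.86 − €776.83 = €333.03.

€333.03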